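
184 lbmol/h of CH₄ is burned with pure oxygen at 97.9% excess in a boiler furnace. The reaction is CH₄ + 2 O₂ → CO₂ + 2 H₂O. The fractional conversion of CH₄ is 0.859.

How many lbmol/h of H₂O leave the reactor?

Stoichiometric O₂ = 2 × 184 = 368 lbmol/h; O₂ fed = 368 × 1.979 = 728.3 lbmol/h.
Fuel reacted = 0.859 × 184 → ξ = 158.1 lbmol/h.
Outlet (n = n₀ + ν ξ):
  CH₄: 184 − 1(158.1) = 25.94
  O₂: 728.3 − 2(158.1) = 412.2
  CO₂: 0 + 1(158.1) = 158.1
  H₂O: 0 + 2(158.1) = 316.1

316 lbmol/h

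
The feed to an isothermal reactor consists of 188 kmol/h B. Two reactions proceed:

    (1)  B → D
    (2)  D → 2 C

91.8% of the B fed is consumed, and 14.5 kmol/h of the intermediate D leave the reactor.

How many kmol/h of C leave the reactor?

316 kmol/h

Conversion of B: B consumed = 1ξ₁ = 0.918 × 188 → ξ₁ = 172.6 kmol/h.
D balance: n_D = 0 + 1ξ₁ − 1ξ₂ = 14.5 → ξ₂ = (1·172.6 − 14.5)/1 = 158.1 kmol/h.
Outlet amounts (n = n₀ + Σ ν·ξ):
  B: 188 − 1(172.6) = 15.42
  D: 0 + 1(172.6) − 1(158.1) = 14.5
  C: 0 + 2(158.1) = 316.2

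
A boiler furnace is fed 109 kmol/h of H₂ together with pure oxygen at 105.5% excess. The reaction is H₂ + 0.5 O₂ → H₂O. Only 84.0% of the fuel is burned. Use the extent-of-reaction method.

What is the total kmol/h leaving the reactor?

175 kmol/h

Stoichiometric O₂ = 0.5 × 109 = 54.5 kmol/h; O₂ fed = 54.5 × 2.055 = 112 kmol/h.
Fuel reacted = 0.84 × 109 → ξ = 91.56 kmol/h.
Outlet (n = n₀ + ν ξ):
  H₂: 109 − 1(91.56) = 17.44
  O₂: 112 − 0.5(91.56) = 66.22
  H₂O: 0 + 1(91.56) = 91.56
Total out = 17.44 + 66.22 + 91.56 = 175.2 kmol/h.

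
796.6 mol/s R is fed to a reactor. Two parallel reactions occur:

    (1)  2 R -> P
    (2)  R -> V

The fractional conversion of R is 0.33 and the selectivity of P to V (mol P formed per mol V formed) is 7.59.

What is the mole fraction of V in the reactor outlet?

0.0241

Conversion of R: R consumed = 0.33 × 796.6 = 262.9 mol/s = 2ξ₁ + 1ξ₂.
Selectivity: 1ξ₁ / (1ξ₂) = 7.59 → ξ₁ = 7.59 ξ₂.
Substitute: (2·7.59 + 1) ξ₂ = 262.9 → ξ₂ = 16.25 mol/s, ξ₁ = 123.3 mol/s.
Outlet amounts (n = n₀ + Σ ν·ξ):
  R: 796.6 − 2(123.3) − 1(16.25) = 533.7
  P: 0 + 1(123.3) = 123.3
  V: 0 + 1(16.25) = 16.25
Total out = 673.3 mol/s; y_V = 16.25 / 673.3 = 0.02413.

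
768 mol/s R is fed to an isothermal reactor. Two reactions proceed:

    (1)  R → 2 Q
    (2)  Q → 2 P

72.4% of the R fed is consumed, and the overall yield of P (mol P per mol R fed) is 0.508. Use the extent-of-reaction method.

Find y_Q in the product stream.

Conversion of R: R consumed = 1ξ₁ = 0.724 × 768 → ξ₁ = 556 mol/s.
Yield of P: 2ξ₂ / 768 = 0.508 → ξ₂ = 195.1 mol/s.
Outlet amounts (n = n₀ + Σ ν·ξ):
  R: 768 − 1(556) = 212
  Q: 0 + 2(556) − 1(195.1) = 917
  P: 0 + 2(195.1) = 390.1
Total out = 1519 mol/s; y_Q = 917 / 1519 = 0.6036.

0.604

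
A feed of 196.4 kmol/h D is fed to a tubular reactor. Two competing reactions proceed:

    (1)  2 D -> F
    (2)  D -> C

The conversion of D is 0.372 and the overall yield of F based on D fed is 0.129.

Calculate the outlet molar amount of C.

22.4 kmol/h

Yield of F: 1ξ₁ / 196.4 = 0.129 → ξ₁ = 25.34 kmol/h.
Conversion of D: 2ξ₁ + 1ξ₂ = 0.372 × 196.4 = 73.06 → ξ₂ = 22.39 kmol/h.
Outlet amounts (n = n₀ + Σ ν·ξ):
  D: 196.4 − 2(25.34) − 1(22.39) = 123.3
  F: 0 + 1(25.34) = 25.34
  C: 0 + 1(22.39) = 22.39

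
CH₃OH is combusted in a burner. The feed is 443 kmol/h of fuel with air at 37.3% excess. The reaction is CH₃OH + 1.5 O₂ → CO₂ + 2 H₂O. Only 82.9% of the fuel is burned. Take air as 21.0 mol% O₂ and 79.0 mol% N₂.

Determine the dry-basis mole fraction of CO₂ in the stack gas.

0.0867

Stoichiometric O₂ = 1.5 × 443 = 664.5 kmol/h; O₂ fed = 664.5 × 1.373 = 912.4 kmol/h.
N₂ fed = 912.4 × 79/21 = 3432 kmol/h.
Fuel reacted = 0.829 × 443 → ξ = 367.2 kmol/h.
Outlet (n = n₀ + ν ξ):
  CH₃OH: 443 − 1(367.2) = 75.75
  O₂: 912.4 − 1.5(367.2) = 361.5
  N₂: 3432 (inert)
  CO₂: 0 + 1(367.2) = 367.2
  H₂O: 0 + 2(367.2) = 734.5
Dry total = 4237 kmol/h; y_CO₂ (dry) = 367.2 / 4237 = 0.08668.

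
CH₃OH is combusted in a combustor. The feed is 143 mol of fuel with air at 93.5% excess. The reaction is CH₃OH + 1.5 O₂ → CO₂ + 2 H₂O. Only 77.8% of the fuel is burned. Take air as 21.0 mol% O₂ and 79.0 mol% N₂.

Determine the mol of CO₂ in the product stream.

Stoichiometric O₂ = 1.5 × 143 = 214.5 mol; O₂ fed = 214.5 × 1.935 = 415.1 mol.
N₂ fed = 415.1 × 79/21 = 1561 mol.
Fuel reacted = 0.778 × 143 → ξ = 111.3 mol.
Outlet (n = n₀ + ν ξ):
  CH₃OH: 143 − 1(111.3) = 31.75
  O₂: 415.1 − 1.5(111.3) = 248.2
  N₂: 1561 (inert)
  CO₂: 0 + 1(111.3) = 111.3
  H₂O: 0 + 2(111.3) = 222.5

111 mol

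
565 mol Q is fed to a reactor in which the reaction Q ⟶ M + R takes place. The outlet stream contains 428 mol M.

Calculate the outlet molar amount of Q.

For M: n = n₀ + 1ξ → 428 = 0 + 1ξ, giving ξ = 428 mol.
Outlet amounts (n = n₀ + ν ξ):
  Q: 565 − 1(428) = 137
  M: 0 + 1(428) = 428
  R: 0 + 1(428) = 428

137 mol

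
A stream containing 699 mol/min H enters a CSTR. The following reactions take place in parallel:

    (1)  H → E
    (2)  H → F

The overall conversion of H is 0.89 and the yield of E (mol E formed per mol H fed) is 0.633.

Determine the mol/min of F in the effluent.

180 mol/min

Yield of E: 1ξ₁ / 699 = 0.633 → ξ₁ = 442.5 mol/min.
Conversion of H: 1ξ₁ + 1ξ₂ = 0.89 × 699 = 622.1 → ξ₂ = 179.6 mol/min.
Outlet amounts (n = n₀ + Σ ν·ξ):
  H: 699 − 1(442.5) − 1(179.6) = 76.89
  E: 0 + 1(442.5) = 442.5
  F: 0 + 1(179.6) = 179.6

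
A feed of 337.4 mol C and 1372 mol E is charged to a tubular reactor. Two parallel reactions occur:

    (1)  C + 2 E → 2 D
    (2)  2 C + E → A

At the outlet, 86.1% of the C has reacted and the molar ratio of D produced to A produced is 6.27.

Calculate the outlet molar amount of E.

Conversion of C: C consumed = 0.861 × 337.4 = 290.5 mol = 1ξ₁ + 2ξ₂.
Selectivity: 2ξ₁ / (1ξ₂) = 6.27 → ξ₁ = 3.135 ξ₂.
Substitute: (1·3.135 + 2) ξ₂ = 290.5 → ξ₂ = 56.57 mol, ξ₁ = 177.4 mol.
Outlet amounts (n = n₀ + Σ ν·ξ):
  C: 337.4 − 1(177.4) − 2(56.57) = 46.9
  E: 1372 − 2(177.4) − 1(56.57) = 960.7
  D: 0 + 2(177.4) = 354.7
  A: 0 + 1(56.57) = 56.57

961 mol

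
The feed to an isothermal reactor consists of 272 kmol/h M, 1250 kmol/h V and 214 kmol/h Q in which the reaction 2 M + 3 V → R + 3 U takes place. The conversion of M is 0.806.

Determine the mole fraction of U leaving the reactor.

0.202

M reacted = 0.806 × 272 = 219.2 kmol/h; ν_M = −2, so ξ = 219.2/2 = 109.6 kmol/h.
Outlet amounts (n = n₀ + ν ξ):
  M: 272 − 2(109.6) = 52.77
  V: 1250 − 3(109.6) = 921.2
  R: 0 + 1(109.6) = 109.6
  U: 0 + 3(109.6) = 328.8
  Q: 214 (inert)
Total out = 1626 kmol/h; y_U = 328.8 / 1626 = 0.2022.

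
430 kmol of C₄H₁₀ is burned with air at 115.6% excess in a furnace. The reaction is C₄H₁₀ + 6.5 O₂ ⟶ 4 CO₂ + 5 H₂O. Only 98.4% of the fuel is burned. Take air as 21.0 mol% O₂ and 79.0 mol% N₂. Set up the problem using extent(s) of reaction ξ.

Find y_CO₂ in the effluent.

Stoichiometric O₂ = 6.5 × 430 = 2795 kmol; O₂ fed = 2795 × 2.156 = 6026 kmol.
N₂ fed = 6026 × 79/21 = 22670 kmol.
Fuel reacted = 0.984 × 430 → ξ = 423.1 kmol.
Outlet (n = n₀ + ν ξ):
  C₄H₁₀: 430 − 1(423.1) = 6.88
  O₂: 6026 − 6.5(423.1) = 3276
  N₂: 22670 (inert)
  CO₂: 0 + 4(423.1) = 1692
  H₂O: 0 + 5(423.1) = 2116
Total out = 29760 kmol; y_CO₂ = 1692 / 29760 = 0.05687.

0.0569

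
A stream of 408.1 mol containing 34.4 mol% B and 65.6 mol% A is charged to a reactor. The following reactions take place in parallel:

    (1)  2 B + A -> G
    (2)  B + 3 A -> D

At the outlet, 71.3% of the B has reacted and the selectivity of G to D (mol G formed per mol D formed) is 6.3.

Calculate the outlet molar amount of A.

199 mol

Conversion of B: B consumed = 0.713 × 140.4 = 100.1 mol = 2ξ₁ + 1ξ₂.
Selectivity: 1ξ₁ / (1ξ₂) = 6.3 → ξ₁ = 6.3 ξ₂.
Substitute: (2·6.3 + 1) ξ₂ = 100.1 → ξ₂ = 7.36 mol, ξ₁ = 46.37 mol.
Outlet amounts (n = n₀ + Σ ν·ξ):
  B: 140.4 − 2(46.37) − 1(7.36) = 40.29
  A: 267.7 − 1(46.37) − 3(7.36) = 199.3
  G: 0 + 1(46.37) = 46.37
  D: 0 + 1(7.36) = 7.36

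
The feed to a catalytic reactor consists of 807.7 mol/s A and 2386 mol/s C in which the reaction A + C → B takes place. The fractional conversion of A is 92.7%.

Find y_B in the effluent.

0.306

A reacted = 0.927 × 807.7 = 748.7 mol/s; ν_A = −1, so ξ = 748.7/1 = 748.7 mol/s.
Outlet amounts (n = n₀ + ν ξ):
  A: 807.7 − 1(748.7) = 58.96
  C: 2386 − 1(748.7) = 1637
  B: 0 + 1(748.7) = 748.7
Total out = 2445 mol/s; y_B = 748.7 / 2445 = 0.3062.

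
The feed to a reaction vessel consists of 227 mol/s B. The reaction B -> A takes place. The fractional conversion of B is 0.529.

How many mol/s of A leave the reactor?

120 mol/s

B reacted = 0.529 × 227 = 120.1 mol/s; ν_B = −1, so ξ = 120.1/1 = 120.1 mol/s.
Outlet amounts (n = n₀ + ν ξ):
  B: 227 − 1(120.1) = 106.9
  A: 0 + 1(120.1) = 120.1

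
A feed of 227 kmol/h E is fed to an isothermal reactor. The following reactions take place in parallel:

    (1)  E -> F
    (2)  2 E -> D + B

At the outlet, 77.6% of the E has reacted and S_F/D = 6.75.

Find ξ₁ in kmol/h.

ξ₁ = 136 kmol/h

Conversion of E: E consumed = 0.776 × 227 = 176.2 kmol/h = 1ξ₁ + 2ξ₂.
Selectivity: 1ξ₁ / (1ξ₂) = 6.75 → ξ₁ = 6.75 ξ₂.
Substitute: (1·6.75 + 2) ξ₂ = 176.2 → ξ₂ = 20.13 kmol/h, ξ₁ = 135.9 kmol/h.
Outlet amounts (n = n₀ + Σ ν·ξ):
  E: 227 − 1(135.9) − 2(20.13) = 50.85
  F: 0 + 1(135.9) = 135.9
  D: 0 + 1(20.13) = 20.13
  B: 0 + 1(20.13) = 20.13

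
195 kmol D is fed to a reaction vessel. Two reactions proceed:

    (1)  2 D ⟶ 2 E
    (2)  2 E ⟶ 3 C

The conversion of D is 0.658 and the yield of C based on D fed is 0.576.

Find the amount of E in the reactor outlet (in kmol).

Conversion of D: D consumed = 2ξ₁ = 0.658 × 195 → ξ₁ = 64.16 kmol.
Yield of C: 3ξ₂ / 195 = 0.576 → ξ₂ = 37.44 kmol.
Outlet amounts (n = n₀ + Σ ν·ξ):
  D: 195 − 2(64.16) = 66.69
  E: 0 + 2(64.16) − 2(37.44) = 53.43
  C: 0 + 3(37.44) = 112.3

53.4 kmol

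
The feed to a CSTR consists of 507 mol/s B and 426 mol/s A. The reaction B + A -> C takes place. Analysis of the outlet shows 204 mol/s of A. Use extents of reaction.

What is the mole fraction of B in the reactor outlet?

For A: n = n₀ − 1ξ → 204 = 426 − 1ξ, giving ξ = 222 mol/s.
Outlet amounts (n = n₀ + ν ξ):
  B: 507 − 1(222) = 285
  A: 426 − 1(222) = 204
  C: 0 + 1(222) = 222
Total out = 711 mol/s; y_B = 285 / 711 = 0.4008.

0.401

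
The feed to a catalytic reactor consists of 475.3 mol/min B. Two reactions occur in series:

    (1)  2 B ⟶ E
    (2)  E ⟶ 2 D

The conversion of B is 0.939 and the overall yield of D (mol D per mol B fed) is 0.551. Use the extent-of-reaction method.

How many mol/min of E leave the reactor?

92.2 mol/min

Conversion of B: B consumed = 2ξ₁ = 0.939 × 475.3 → ξ₁ = 223.2 mol/min.
Yield of D: 2ξ₂ / 475.3 = 0.551 → ξ₂ = 130.9 mol/min.
Outlet amounts (n = n₀ + Σ ν·ξ):
  B: 475.3 − 2(223.2) = 28.99
  E: 0 + 1(223.2) − 1(130.9) = 92.21
  D: 0 + 2(130.9) = 261.9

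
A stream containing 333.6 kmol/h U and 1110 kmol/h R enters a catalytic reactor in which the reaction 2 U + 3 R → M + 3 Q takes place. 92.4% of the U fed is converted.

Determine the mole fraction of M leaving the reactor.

U reacted = 0.924 × 333.6 = 308.2 kmol/h; ν_U = −2, so ξ = 308.2/2 = 154.1 kmol/h.
Outlet amounts (n = n₀ + ν ξ):
  U: 333.6 − 2(154.1) = 25.35
  R: 1110 − 3(154.1) = 647.6
  M: 0 + 1(154.1) = 154.1
  Q: 0 + 3(154.1) = 462.4
Total out = 1289 kmol/h; y_M = 154.1 / 1289 = 0.1195.

0.12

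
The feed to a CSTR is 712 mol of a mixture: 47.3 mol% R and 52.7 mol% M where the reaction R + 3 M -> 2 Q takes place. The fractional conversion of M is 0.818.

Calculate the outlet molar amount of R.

234 mol

M reacted = 0.818 × 375.2 = 306.9 mol; ν_M = −3, so ξ = 306.9/3 = 102.3 mol.
Outlet amounts (n = n₀ + ν ξ):
  R: 336.8 − 1(102.3) = 234.5
  M: 375.2 − 3(102.3) = 68.29
  Q: 0 + 2(102.3) = 204.6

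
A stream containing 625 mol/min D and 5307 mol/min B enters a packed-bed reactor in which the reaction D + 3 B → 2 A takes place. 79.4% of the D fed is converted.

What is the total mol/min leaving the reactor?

D reacted = 0.794 × 625 = 496.2 mol/min; ν_D = −1, so ξ = 496.2/1 = 496.2 mol/min.
Outlet amounts (n = n₀ + ν ξ):
  D: 625 − 1(496.2) = 128.8
  B: 5307 − 3(496.2) = 3818
  A: 0 + 2(496.2) = 992.5
Total out = 128.8 + 3818 + 992.5 = 4940 mol/min.

4940 mol/min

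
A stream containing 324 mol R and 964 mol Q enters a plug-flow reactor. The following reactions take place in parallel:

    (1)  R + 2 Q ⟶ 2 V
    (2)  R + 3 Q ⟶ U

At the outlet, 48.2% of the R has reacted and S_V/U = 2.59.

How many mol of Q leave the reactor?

584 mol

Conversion of R: R consumed = 0.482 × 324 = 156.2 mol = 1ξ₁ + 1ξ₂.
Selectivity: 2ξ₁ / (1ξ₂) = 2.59 → ξ₁ = 1.295 ξ₂.
Substitute: (1·1.295 + 1) ξ₂ = 156.2 → ξ₂ = 68.05 mol, ξ₁ = 88.12 mol.
Outlet amounts (n = n₀ + Σ ν·ξ):
  R: 324 − 1(88.12) − 1(68.05) = 167.8
  Q: 964 − 2(88.12) − 3(68.05) = 583.6
  V: 0 + 2(88.12) = 176.2
  U: 0 + 1(68.05) = 68.05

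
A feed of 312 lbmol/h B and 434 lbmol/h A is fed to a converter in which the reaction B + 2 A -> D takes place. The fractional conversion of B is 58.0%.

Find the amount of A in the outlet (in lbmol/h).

72.1 lbmol/h

B reacted = 0.58 × 312 = 181 lbmol/h; ν_B = −1, so ξ = 181/1 = 181 lbmol/h.
Outlet amounts (n = n₀ + ν ξ):
  B: 312 − 1(181) = 131
  A: 434 − 2(181) = 72.08
  D: 0 + 1(181) = 181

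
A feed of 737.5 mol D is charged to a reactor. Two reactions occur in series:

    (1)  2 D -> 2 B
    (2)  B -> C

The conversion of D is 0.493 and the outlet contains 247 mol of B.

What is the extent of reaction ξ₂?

ξ₂ = 117 mol

Conversion of D: D consumed = 2ξ₁ = 0.493 × 737.5 → ξ₁ = 181.8 mol.
B balance: n_B = 0 + 2ξ₁ − 1ξ₂ = 247 → ξ₂ = (2·181.8 − 247)/1 = 116.6 mol.
Outlet amounts (n = n₀ + Σ ν·ξ):
  D: 737.5 − 2(181.8) = 373.9
  B: 0 + 2(181.8) − 1(116.6) = 247
  C: 0 + 1(116.6) = 116.6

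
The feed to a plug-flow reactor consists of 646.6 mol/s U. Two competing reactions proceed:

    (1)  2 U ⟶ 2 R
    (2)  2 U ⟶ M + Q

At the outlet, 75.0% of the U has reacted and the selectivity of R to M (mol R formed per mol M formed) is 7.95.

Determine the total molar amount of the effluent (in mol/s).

647 mol/s

Conversion of U: U consumed = 0.75 × 646.6 = 485 mol/s = 2ξ₁ + 2ξ₂.
Selectivity: 2ξ₁ / (1ξ₂) = 7.95 → ξ₁ = 3.975 ξ₂.
Substitute: (2·3.975 + 2) ξ₂ = 485 → ξ₂ = 48.74 mol/s, ξ₁ = 193.7 mol/s.
Outlet amounts (n = n₀ + Σ ν·ξ):
  U: 646.6 − 2(193.7) − 2(48.74) = 161.6
  R: 0 + 2(193.7) = 387.5
  M: 0 + 1(48.74) = 48.74
  Q: 0 + 1(48.74) = 48.74
Total out = 161.6 + 387.5 + 48.74 + 48.74 = 646.6 mol/s.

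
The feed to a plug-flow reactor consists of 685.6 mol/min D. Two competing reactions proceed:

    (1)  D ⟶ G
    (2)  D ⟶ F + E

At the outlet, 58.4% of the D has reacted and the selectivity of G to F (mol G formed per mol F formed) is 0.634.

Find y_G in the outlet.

Conversion of D: D consumed = 0.584 × 685.6 = 400.4 mol/min = 1ξ₁ + 1ξ₂.
Selectivity: 1ξ₁ / (1ξ₂) = 0.634 → ξ₁ = 0.634 ξ₂.
Substitute: (1·0.634 + 1) ξ₂ = 400.4 → ξ₂ = 245 mol/min, ξ₁ = 155.4 mol/min.
Outlet amounts (n = n₀ + Σ ν·ξ):
  D: 685.6 − 1(155.4) − 1(245) = 285.2
  G: 0 + 1(155.4) = 155.4
  F: 0 + 1(245) = 245
  E: 0 + 1(245) = 245
Total out = 930.6 mol/min; y_G = 155.4 / 930.6 = 0.1669.

0.167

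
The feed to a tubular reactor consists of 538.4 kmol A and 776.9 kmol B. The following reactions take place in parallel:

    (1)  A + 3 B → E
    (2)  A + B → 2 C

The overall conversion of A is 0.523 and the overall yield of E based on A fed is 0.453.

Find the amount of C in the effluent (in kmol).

75.4 kmol

Yield of E: 1ξ₁ / 538.4 = 0.453 → ξ₁ = 243.9 kmol.
Conversion of A: 1ξ₁ + 1ξ₂ = 0.523 × 538.4 = 281.6 → ξ₂ = 37.69 kmol.
Outlet amounts (n = n₀ + Σ ν·ξ):
  A: 538.4 − 1(243.9) − 1(37.69) = 256.8
  B: 776.9 − 3(243.9) − 1(37.69) = 7.526
  E: 0 + 1(243.9) = 243.9
  C: 0 + 2(37.69) = 75.38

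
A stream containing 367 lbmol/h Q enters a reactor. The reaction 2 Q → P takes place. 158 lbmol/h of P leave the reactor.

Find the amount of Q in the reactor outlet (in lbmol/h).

51 lbmol/h

For P: n = n₀ + 1ξ → 158 = 0 + 1ξ, giving ξ = 158 lbmol/h.
Outlet amounts (n = n₀ + ν ξ):
  Q: 367 − 2(158) = 51
  P: 0 + 1(158) = 158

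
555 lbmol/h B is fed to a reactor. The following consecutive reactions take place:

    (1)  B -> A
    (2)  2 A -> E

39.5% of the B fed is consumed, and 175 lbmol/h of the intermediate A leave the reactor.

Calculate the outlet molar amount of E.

22.1 lbmol/h

Conversion of B: B consumed = 1ξ₁ = 0.395 × 555 → ξ₁ = 219.2 lbmol/h.
A balance: n_A = 0 + 1ξ₁ − 2ξ₂ = 175 → ξ₂ = (1·219.2 − 175)/2 = 22.11 lbmol/h.
Outlet amounts (n = n₀ + Σ ν·ξ):
  B: 555 − 1(219.2) = 335.8
  A: 0 + 1(219.2) − 2(22.11) = 175
  E: 0 + 1(22.11) = 22.11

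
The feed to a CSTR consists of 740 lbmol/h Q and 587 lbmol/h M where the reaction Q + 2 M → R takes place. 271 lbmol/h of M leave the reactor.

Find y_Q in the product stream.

0.576

For M: n = n₀ − 2ξ → 271 = 587 − 2ξ, giving ξ = 158 lbmol/h.
Outlet amounts (n = n₀ + ν ξ):
  Q: 740 − 1(158) = 582
  M: 587 − 2(158) = 271
  R: 0 + 1(158) = 158
Total out = 1011 lbmol/h; y_Q = 582 / 1011 = 0.5757.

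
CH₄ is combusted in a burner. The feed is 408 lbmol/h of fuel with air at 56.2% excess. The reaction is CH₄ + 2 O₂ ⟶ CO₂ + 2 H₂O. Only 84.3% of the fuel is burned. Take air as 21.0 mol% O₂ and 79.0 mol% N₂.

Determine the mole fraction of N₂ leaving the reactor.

0.74

Stoichiometric O₂ = 2 × 408 = 816 lbmol/h; O₂ fed = 816 × 1.562 = 1275 lbmol/h.
N₂ fed = 1275 × 79/21 = 4795 lbmol/h.
Fuel reacted = 0.843 × 408 → ξ = 343.9 lbmol/h.
Outlet (n = n₀ + ν ξ):
  CH₄: 408 − 1(343.9) = 64.06
  O₂: 1275 − 2(343.9) = 586.7
  N₂: 4795 (inert)
  CO₂: 0 + 1(343.9) = 343.9
  H₂O: 0 + 2(343.9) = 687.9
Total out = 6477 lbmol/h; y_N₂ = 4795 / 6477 = 0.7402.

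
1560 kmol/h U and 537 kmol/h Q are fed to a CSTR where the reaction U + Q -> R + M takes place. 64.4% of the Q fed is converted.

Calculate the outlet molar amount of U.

1210 kmol/h

Q reacted = 0.644 × 537 = 345.8 kmol/h; ν_Q = −1, so ξ = 345.8/1 = 345.8 kmol/h.
Outlet amounts (n = n₀ + ν ξ):
  U: 1560 − 1(345.8) = 1214
  Q: 537 − 1(345.8) = 191.2
  R: 0 + 1(345.8) = 345.8
  M: 0 + 1(345.8) = 345.8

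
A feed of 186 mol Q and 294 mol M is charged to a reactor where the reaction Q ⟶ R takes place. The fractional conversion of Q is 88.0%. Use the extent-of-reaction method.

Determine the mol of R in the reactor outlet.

164 mol

Q reacted = 0.88 × 186 = 163.7 mol; ν_Q = −1, so ξ = 163.7/1 = 163.7 mol.
Outlet amounts (n = n₀ + ν ξ):
  Q: 186 − 1(163.7) = 22.32
  R: 0 + 1(163.7) = 163.7
  M: 294 (inert)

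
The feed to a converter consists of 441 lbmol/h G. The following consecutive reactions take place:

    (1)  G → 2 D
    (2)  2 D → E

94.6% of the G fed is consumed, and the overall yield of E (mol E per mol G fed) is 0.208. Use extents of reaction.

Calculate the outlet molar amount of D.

651 lbmol/h

Conversion of G: G consumed = 1ξ₁ = 0.946 × 441 → ξ₁ = 417.2 lbmol/h.
Yield of E: 1ξ₂ / 441 = 0.208 → ξ₂ = 91.73 lbmol/h.
Outlet amounts (n = n₀ + Σ ν·ξ):
  G: 441 − 1(417.2) = 23.81
  D: 0 + 2(417.2) − 2(91.73) = 650.9
  E: 0 + 1(91.73) = 91.73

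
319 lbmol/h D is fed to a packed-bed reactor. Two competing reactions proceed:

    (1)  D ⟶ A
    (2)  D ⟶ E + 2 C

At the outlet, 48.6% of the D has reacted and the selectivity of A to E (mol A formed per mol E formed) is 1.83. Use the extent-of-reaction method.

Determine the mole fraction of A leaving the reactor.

0.234

Conversion of D: D consumed = 0.486 × 319 = 155 lbmol/h = 1ξ₁ + 1ξ₂.
Selectivity: 1ξ₁ / (1ξ₂) = 1.83 → ξ₁ = 1.83 ξ₂.
Substitute: (1·1.83 + 1) ξ₂ = 155 → ξ₂ = 54.78 lbmol/h, ξ₁ = 100.3 lbmol/h.
Outlet amounts (n = n₀ + Σ ν·ξ):
  D: 319 − 1(100.3) − 1(54.78) = 164
  A: 0 + 1(100.3) = 100.3
  E: 0 + 1(54.78) = 54.78
  C: 0 + 2(54.78) = 109.6
Total out = 428.6 lbmol/h; y_A = 100.3 / 428.6 = 0.2339.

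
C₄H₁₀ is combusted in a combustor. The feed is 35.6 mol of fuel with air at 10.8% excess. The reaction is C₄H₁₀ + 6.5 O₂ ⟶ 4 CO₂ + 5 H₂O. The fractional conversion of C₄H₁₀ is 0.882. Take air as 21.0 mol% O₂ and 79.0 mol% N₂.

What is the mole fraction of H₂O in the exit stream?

0.12

Stoichiometric O₂ = 6.5 × 35.6 = 231.4 mol; O₂ fed = 231.4 × 1.108 = 256.4 mol.
N₂ fed = 256.4 × 79/21 = 964.5 mol.
Fuel reacted = 0.882 × 35.6 → ξ = 31.4 mol.
Outlet (n = n₀ + ν ξ):
  C₄H₁₀: 35.6 − 1(31.4) = 4.201
  O₂: 256.4 − 6.5(31.4) = 52.3
  N₂: 964.5 (inert)
  CO₂: 0 + 4(31.4) = 125.6
  H₂O: 0 + 5(31.4) = 157
Total out = 1304 mol; y_H₂O = 157 / 1304 = 0.1204.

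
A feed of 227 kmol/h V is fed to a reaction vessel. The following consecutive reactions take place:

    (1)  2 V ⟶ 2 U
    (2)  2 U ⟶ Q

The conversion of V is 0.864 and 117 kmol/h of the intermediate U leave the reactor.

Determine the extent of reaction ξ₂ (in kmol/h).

Conversion of V: V consumed = 2ξ₁ = 0.864 × 227 → ξ₁ = 98.06 kmol/h.
U balance: n_U = 0 + 2ξ₁ − 2ξ₂ = 117 → ξ₂ = (2·98.06 − 117)/2 = 39.56 kmol/h.
Outlet amounts (n = n₀ + Σ ν·ξ):
  V: 227 − 2(98.06) = 30.87
  U: 0 + 2(98.06) − 2(39.56) = 117
  Q: 0 + 1(39.56) = 39.56

ξ₂ = 39.6 kmol/h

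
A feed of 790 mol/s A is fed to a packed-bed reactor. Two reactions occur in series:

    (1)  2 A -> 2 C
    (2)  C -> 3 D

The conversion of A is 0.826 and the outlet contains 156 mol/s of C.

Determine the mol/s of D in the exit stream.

1490 mol/s

Conversion of A: A consumed = 2ξ₁ = 0.826 × 790 → ξ₁ = 326.3 mol/s.
C balance: n_C = 0 + 2ξ₁ − 1ξ₂ = 156 → ξ₂ = (2·326.3 − 156)/1 = 496.5 mol/s.
Outlet amounts (n = n₀ + Σ ν·ξ):
  A: 790 − 2(326.3) = 137.5
  C: 0 + 2(326.3) − 1(496.5) = 156
  D: 0 + 3(496.5) = 1490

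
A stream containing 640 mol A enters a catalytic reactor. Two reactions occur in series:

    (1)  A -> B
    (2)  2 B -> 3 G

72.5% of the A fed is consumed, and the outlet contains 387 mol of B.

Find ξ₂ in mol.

Conversion of A: A consumed = 1ξ₁ = 0.725 × 640 → ξ₁ = 464 mol.
B balance: n_B = 0 + 1ξ₁ − 2ξ₂ = 387 → ξ₂ = (1·464 − 387)/2 = 38.5 mol.
Outlet amounts (n = n₀ + Σ ν·ξ):
  A: 640 − 1(464) = 176
  B: 0 + 1(464) − 2(38.5) = 387
  G: 0 + 3(38.5) = 115.5

ξ₂ = 38.5 mol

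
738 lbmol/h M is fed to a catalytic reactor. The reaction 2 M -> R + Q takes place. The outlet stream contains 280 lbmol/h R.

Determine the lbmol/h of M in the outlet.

For R: n = n₀ + 1ξ → 280 = 0 + 1ξ, giving ξ = 280 lbmol/h.
Outlet amounts (n = n₀ + ν ξ):
  M: 738 − 2(280) = 178
  R: 0 + 1(280) = 280
  Q: 0 + 1(280) = 280

178 lbmol/h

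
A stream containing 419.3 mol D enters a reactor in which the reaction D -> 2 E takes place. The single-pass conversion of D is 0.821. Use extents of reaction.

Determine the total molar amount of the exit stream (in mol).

D reacted = 0.821 × 419.3 = 344.2 mol; ν_D = −1, so ξ = 344.2/1 = 344.2 mol.
Outlet amounts (n = n₀ + ν ξ):
  D: 419.3 − 1(344.2) = 75.05
  E: 0 + 2(344.2) = 688.5
Total out = 75.05 + 688.5 = 763.5 mol.

764 mol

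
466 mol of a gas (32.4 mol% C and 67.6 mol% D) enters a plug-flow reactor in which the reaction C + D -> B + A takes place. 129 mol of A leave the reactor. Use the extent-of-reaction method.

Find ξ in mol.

ξ = 129 mol

For A: n = n₀ + 1ξ → 129 = 0 + 1ξ, giving ξ = 129 mol.
Outlet amounts (n = n₀ + ν ξ):
  C: 151 − 1(129) = 21.98
  D: 315 − 1(129) = 186
  B: 0 + 1(129) = 129
  A: 0 + 1(129) = 129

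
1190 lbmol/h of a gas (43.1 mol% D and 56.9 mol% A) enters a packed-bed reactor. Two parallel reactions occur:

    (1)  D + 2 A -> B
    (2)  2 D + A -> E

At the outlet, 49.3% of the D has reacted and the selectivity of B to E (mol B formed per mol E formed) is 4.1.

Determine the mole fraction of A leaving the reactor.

0.386

Conversion of D: D consumed = 0.493 × 512.9 = 252.9 lbmol/h = 1ξ₁ + 2ξ₂.
Selectivity: 1ξ₁ / (1ξ₂) = 4.1 → ξ₁ = 4.1 ξ₂.
Substitute: (1·4.1 + 2) ξ₂ = 252.9 → ξ₂ = 41.45 lbmol/h, ξ₁ = 170 lbmol/h.
Outlet amounts (n = n₀ + Σ ν·ξ):
  D: 512.9 − 1(170) − 2(41.45) = 260
  A: 677.1 − 2(170) − 1(41.45) = 295.8
  B: 0 + 1(170) = 170
  E: 0 + 1(41.45) = 41.45
Total out = 767.2 lbmol/h; y_A = 295.8 / 767.2 = 0.3855.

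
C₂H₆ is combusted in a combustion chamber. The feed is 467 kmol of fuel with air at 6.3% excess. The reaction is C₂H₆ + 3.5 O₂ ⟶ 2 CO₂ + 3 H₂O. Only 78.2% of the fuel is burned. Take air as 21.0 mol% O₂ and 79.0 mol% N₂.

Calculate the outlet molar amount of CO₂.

Stoichiometric O₂ = 3.5 × 467 = 1634 kmol; O₂ fed = 1634 × 1.063 = 1737 kmol.
N₂ fed = 1737 × 79/21 = 6536 kmol.
Fuel reacted = 0.782 × 467 → ξ = 365.2 kmol.
Outlet (n = n₀ + ν ξ):
  C₂H₆: 467 − 1(365.2) = 101.8
  O₂: 1737 − 3.5(365.2) = 459.3
  N₂: 6536 (inert)
  CO₂: 0 + 2(365.2) = 730.4
  H₂O: 0 + 3(365.2) = 1096

730 kmol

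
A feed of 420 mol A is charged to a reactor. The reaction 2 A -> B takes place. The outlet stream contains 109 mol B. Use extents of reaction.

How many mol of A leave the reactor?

202 mol

For B: n = n₀ + 1ξ → 109 = 0 + 1ξ, giving ξ = 109 mol.
Outlet amounts (n = n₀ + ν ξ):
  A: 420 − 2(109) = 202
  B: 0 + 1(109) = 109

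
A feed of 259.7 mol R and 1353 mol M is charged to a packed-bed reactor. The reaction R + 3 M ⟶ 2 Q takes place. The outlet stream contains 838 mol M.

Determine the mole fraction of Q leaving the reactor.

For M: n = n₀ − 3ξ → 838 = 1353 − 3ξ, giving ξ = 171.7 mol.
Outlet amounts (n = n₀ + ν ξ):
  R: 259.7 − 1(171.7) = 88.03
  M: 1353 − 3(171.7) = 838
  Q: 0 + 2(171.7) = 343.3
Total out = 1269 mol; y_Q = 343.3 / 1269 = 0.2705.

0.27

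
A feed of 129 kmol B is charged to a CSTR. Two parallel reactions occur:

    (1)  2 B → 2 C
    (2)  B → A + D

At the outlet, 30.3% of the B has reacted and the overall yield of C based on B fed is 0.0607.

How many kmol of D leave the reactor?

31.3 kmol

Yield of C: 2ξ₁ / 129 = 0.0607 → ξ₁ = 3.915 kmol.
Conversion of B: 2ξ₁ + 1ξ₂ = 0.303 × 129 = 39.09 → ξ₂ = 31.26 kmol.
Outlet amounts (n = n₀ + Σ ν·ξ):
  B: 129 − 2(3.915) − 1(31.26) = 89.91
  C: 0 + 2(3.915) = 7.83
  A: 0 + 1(31.26) = 31.26
  D: 0 + 1(31.26) = 31.26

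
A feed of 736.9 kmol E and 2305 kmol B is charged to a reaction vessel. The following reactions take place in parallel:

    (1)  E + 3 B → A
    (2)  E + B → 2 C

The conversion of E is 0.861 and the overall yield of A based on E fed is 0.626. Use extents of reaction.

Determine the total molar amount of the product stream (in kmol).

1660 kmol

Yield of A: 1ξ₁ / 736.9 = 0.626 → ξ₁ = 461.3 kmol.
Conversion of E: 1ξ₁ + 1ξ₂ = 0.861 × 736.9 = 634.5 → ξ₂ = 173.2 kmol.
Outlet amounts (n = n₀ + Σ ν·ξ):
  E: 736.9 − 1(461.3) − 1(173.2) = 102.4
  B: 2305 − 3(461.3) − 1(173.2) = 747.9
  A: 0 + 1(461.3) = 461.3
  C: 0 + 2(173.2) = 346.3
Total out = 102.4 + 747.9 + 461.3 + 346.3 = 1658 kmol.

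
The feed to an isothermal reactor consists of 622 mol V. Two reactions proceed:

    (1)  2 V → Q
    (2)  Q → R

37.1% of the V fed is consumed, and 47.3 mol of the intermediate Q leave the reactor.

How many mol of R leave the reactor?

68.1 mol

Conversion of V: V consumed = 2ξ₁ = 0.371 × 622 → ξ₁ = 115.4 mol.
Q balance: n_Q = 0 + 1ξ₁ − 1ξ₂ = 47.3 → ξ₂ = (1·115.4 − 47.3)/1 = 68.08 mol.
Outlet amounts (n = n₀ + Σ ν·ξ):
  V: 622 − 2(115.4) = 391.2
  Q: 0 + 1(115.4) − 1(68.08) = 47.3
  R: 0 + 1(68.08) = 68.08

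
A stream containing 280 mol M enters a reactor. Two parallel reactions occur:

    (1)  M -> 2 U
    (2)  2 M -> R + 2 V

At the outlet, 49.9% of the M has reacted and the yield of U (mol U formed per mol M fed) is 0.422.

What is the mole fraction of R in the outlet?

Yield of U: 2ξ₁ / 280 = 0.422 → ξ₁ = 59.08 mol.
Conversion of M: 1ξ₁ + 2ξ₂ = 0.499 × 280 = 139.7 → ξ₂ = 40.32 mol.
Outlet amounts (n = n₀ + Σ ν·ξ):
  M: 280 − 1(59.08) − 2(40.32) = 140.3
  U: 0 + 2(59.08) = 118.2
  R: 0 + 1(40.32) = 40.32
  V: 0 + 2(40.32) = 80.64
Total out = 379.4 mol; y_R = 40.32 / 379.4 = 0.1063.

0.106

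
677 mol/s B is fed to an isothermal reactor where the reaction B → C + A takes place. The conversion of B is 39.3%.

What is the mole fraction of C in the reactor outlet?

B reacted = 0.393 × 677 = 266.1 mol/s; ν_B = −1, so ξ = 266.1/1 = 266.1 mol/s.
Outlet amounts (n = n₀ + ν ξ):
  B: 677 − 1(266.1) = 410.9
  C: 0 + 1(266.1) = 266.1
  A: 0 + 1(266.1) = 266.1
Total out = 943.1 mol/s; y_C = 266.1 / 943.1 = 0.2821.

0.282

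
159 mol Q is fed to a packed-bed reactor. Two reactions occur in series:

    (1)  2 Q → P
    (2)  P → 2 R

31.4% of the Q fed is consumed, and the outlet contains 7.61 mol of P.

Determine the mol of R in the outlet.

34.7 mol

Conversion of Q: Q consumed = 2ξ₁ = 0.314 × 159 → ξ₁ = 24.96 mol.
P balance: n_P = 0 + 1ξ₁ − 1ξ₂ = 7.61 → ξ₂ = (1·24.96 − 7.61)/1 = 17.35 mol.
Outlet amounts (n = n₀ + Σ ν·ξ):
  Q: 159 − 2(24.96) = 109.1
  P: 0 + 1(24.96) − 1(17.35) = 7.61
  R: 0 + 2(17.35) = 34.71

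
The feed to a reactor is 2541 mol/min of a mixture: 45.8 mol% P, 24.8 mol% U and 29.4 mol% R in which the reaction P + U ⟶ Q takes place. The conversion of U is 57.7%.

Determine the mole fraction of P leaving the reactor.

0.367

U reacted = 0.577 × 630.2 = 363.6 mol/min; ν_U = −1, so ξ = 363.6/1 = 363.6 mol/min.
Outlet amounts (n = n₀ + ν ξ):
  P: 1164 − 1(363.6) = 800.2
  U: 630.2 − 1(363.6) = 266.6
  Q: 0 + 1(363.6) = 363.6
  R: 747.1 (inert)
Total out = 2177 mol/min; y_P = 800.2 / 2177 = 0.3675.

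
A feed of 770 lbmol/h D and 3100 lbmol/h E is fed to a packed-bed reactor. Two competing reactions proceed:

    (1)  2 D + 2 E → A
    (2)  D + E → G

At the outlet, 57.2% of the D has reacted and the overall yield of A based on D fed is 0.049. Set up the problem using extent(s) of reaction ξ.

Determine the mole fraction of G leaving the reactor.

Yield of A: 1ξ₁ / 770 = 0.049 → ξ₁ = 37.73 lbmol/h.
Conversion of D: 2ξ₁ + 1ξ₂ = 0.572 × 770 = 440.4 → ξ₂ = 365 lbmol/h.
Outlet amounts (n = n₀ + Σ ν·ξ):
  D: 770 − 2(37.73) − 1(365) = 329.6
  E: 3100 − 2(37.73) − 1(365) = 2660
  A: 0 + 1(37.73) = 37.73
  G: 0 + 1(365) = 365
Total out = 3392 lbmol/h; y_G = 365 / 3392 = 0.1076.

0.108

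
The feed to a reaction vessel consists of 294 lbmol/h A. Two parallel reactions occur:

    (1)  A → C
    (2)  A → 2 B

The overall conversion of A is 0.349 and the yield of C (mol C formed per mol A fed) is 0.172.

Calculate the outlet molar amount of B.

Yield of C: 1ξ₁ / 294 = 0.172 → ξ₁ = 50.57 lbmol/h.
Conversion of A: 1ξ₁ + 1ξ₂ = 0.349 × 294 = 102.6 → ξ₂ = 52.04 lbmol/h.
Outlet amounts (n = n₀ + Σ ν·ξ):
  A: 294 − 1(50.57) − 1(52.04) = 191.4
  C: 0 + 1(50.57) = 50.57
  B: 0 + 2(52.04) = 104.1

104 lbmol/h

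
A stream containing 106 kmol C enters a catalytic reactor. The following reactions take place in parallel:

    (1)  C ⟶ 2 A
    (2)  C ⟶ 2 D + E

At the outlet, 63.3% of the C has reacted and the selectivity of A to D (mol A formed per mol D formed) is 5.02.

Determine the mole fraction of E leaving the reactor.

0.0605

Conversion of C: C consumed = 0.633 × 106 = 67.1 kmol = 1ξ₁ + 1ξ₂.
Selectivity: 2ξ₁ / (2ξ₂) = 5.02 → ξ₁ = 5.02 ξ₂.
Substitute: (1·5.02 + 1) ξ₂ = 67.1 → ξ₂ = 11.15 kmol, ξ₁ = 55.95 kmol.
Outlet amounts (n = n₀ + Σ ν·ξ):
  C: 106 − 1(55.95) − 1(11.15) = 38.9
  A: 0 + 2(55.95) = 111.9
  D: 0 + 2(11.15) = 22.29
  E: 0 + 1(11.15) = 11.15
Total out = 184.2 kmol; y_E = 11.15 / 184.2 = 0.0605.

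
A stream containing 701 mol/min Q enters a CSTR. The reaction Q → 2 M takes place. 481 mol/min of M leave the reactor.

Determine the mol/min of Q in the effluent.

For M: n = n₀ + 2ξ → 481 = 0 + 2ξ, giving ξ = 240.5 mol/min.
Outlet amounts (n = n₀ + ν ξ):
  Q: 701 − 1(240.5) = 460.5
  M: 0 + 2(240.5) = 481

460 mol/min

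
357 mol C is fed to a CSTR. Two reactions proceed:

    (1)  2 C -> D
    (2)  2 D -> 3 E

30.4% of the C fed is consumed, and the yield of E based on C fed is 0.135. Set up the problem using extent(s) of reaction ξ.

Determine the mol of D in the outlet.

Conversion of C: C consumed = 2ξ₁ = 0.304 × 357 → ξ₁ = 54.26 mol.
Yield of E: 3ξ₂ / 357 = 0.135 → ξ₂ = 16.07 mol.
Outlet amounts (n = n₀ + Σ ν·ξ):
  C: 357 − 2(54.26) = 248.5
  D: 0 + 1(54.26) − 2(16.07) = 22.13
  E: 0 + 3(16.07) = 48.2

22.1 mol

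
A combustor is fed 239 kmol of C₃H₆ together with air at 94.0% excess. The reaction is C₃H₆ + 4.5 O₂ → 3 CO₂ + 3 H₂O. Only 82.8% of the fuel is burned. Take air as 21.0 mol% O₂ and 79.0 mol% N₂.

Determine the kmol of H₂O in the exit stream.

Stoichiometric O₂ = 4.5 × 239 = 1076 kmol; O₂ fed = 1076 × 1.940 = 2086 kmol.
N₂ fed = 2086 × 79/21 = 7849 kmol.
Fuel reacted = 0.828 × 239 → ξ = 197.9 kmol.
Outlet (n = n₀ + ν ξ):
  C₃H₆: 239 − 1(197.9) = 41.11
  O₂: 2086 − 4.5(197.9) = 1196
  N₂: 7849 (inert)
  CO₂: 0 + 3(197.9) = 593.7
  H₂O: 0 + 3(197.9) = 593.7

594 kmol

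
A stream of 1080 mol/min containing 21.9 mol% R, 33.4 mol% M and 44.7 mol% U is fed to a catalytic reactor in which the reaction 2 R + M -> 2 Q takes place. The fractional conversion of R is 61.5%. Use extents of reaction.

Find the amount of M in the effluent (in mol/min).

288 mol/min

R reacted = 0.615 × 236.5 = 145.5 mol/min; ν_R = −2, so ξ = 145.5/2 = 72.73 mol/min.
Outlet amounts (n = n₀ + ν ξ):
  R: 236.5 − 2(72.73) = 91.06
  M: 360.7 − 1(72.73) = 288
  Q: 0 + 2(72.73) = 145.5
  U: 482.8 (inert)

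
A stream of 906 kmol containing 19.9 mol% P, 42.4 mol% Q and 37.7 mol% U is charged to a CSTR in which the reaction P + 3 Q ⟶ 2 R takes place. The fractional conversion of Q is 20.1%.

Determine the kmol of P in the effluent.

155 kmol

Q reacted = 0.201 × 384.1 = 77.21 kmol; ν_Q = −3, so ξ = 77.21/3 = 25.74 kmol.
Outlet amounts (n = n₀ + ν ξ):
  P: 180.3 − 1(25.74) = 154.6
  Q: 384.1 − 3(25.74) = 306.9
  R: 0 + 2(25.74) = 51.48
  U: 341.6 (inert)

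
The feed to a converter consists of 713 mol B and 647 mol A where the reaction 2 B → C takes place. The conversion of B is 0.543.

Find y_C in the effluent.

0.166

B reacted = 0.543 × 713 = 387.2 mol; ν_B = −2, so ξ = 387.2/2 = 193.6 mol.
Outlet amounts (n = n₀ + ν ξ):
  B: 713 − 2(193.6) = 325.8
  C: 0 + 1(193.6) = 193.6
  A: 647 (inert)
Total out = 1166 mol; y_C = 193.6 / 1166 = 0.166.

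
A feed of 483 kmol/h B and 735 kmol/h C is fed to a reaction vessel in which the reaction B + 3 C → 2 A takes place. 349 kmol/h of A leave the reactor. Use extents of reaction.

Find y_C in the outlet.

0.243

For A: n = n₀ + 2ξ → 349 = 0 + 2ξ, giving ξ = 174.5 kmol/h.
Outlet amounts (n = n₀ + ν ξ):
  B: 483 − 1(174.5) = 308.5
  C: 735 − 3(174.5) = 211.5
  A: 0 + 2(174.5) = 349
Total out = 869 kmol/h; y_C = 211.5 / 869 = 0.2434.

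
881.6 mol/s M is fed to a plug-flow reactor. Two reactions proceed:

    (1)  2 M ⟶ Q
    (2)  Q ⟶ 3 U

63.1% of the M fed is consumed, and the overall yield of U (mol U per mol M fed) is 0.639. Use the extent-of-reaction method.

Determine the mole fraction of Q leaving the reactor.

0.0923

Conversion of M: M consumed = 2ξ₁ = 0.631 × 881.6 → ξ₁ = 278.1 mol/s.
Yield of U: 3ξ₂ / 881.6 = 0.639 → ξ₂ = 187.8 mol/s.
Outlet amounts (n = n₀ + Σ ν·ξ):
  M: 881.6 − 2(278.1) = 325.3
  Q: 0 + 1(278.1) − 1(187.8) = 90.36
  U: 0 + 3(187.8) = 563.3
Total out = 979 mol/s; y_Q = 90.36 / 979 = 0.0923.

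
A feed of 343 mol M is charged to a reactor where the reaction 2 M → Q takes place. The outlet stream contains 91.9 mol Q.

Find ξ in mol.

For Q: n = n₀ + 1ξ → 91.9 = 0 + 1ξ, giving ξ = 91.9 mol.
Outlet amounts (n = n₀ + ν ξ):
  M: 343 − 2(91.9) = 159.2
  Q: 0 + 1(91.9) = 91.9

ξ = 91.9 mol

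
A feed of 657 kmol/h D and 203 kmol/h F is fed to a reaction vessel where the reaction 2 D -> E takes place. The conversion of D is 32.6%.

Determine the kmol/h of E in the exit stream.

D reacted = 0.326 × 657 = 214.2 kmol/h; ν_D = −2, so ξ = 214.2/2 = 107.1 kmol/h.
Outlet amounts (n = n₀ + ν ξ):
  D: 657 − 2(107.1) = 442.8
  E: 0 + 1(107.1) = 107.1
  F: 203 (inert)

107 kmol/h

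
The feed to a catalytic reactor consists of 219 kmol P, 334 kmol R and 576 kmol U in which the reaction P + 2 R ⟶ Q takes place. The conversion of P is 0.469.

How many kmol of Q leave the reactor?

P reacted = 0.469 × 219 = 102.7 kmol; ν_P = −1, so ξ = 102.7/1 = 102.7 kmol.
Outlet amounts (n = n₀ + ν ξ):
  P: 219 − 1(102.7) = 116.3
  R: 334 − 2(102.7) = 128.6
  Q: 0 + 1(102.7) = 102.7
  U: 576 (inert)

103 kmol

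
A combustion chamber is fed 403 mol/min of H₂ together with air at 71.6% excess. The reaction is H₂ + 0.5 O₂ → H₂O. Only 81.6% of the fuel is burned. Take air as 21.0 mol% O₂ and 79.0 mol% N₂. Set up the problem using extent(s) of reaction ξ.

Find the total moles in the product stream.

Stoichiometric O₂ = 0.5 × 403 = 201.5 mol/min; O₂ fed = 201.5 × 1.716 = 345.8 mol/min.
N₂ fed = 345.8 × 79/21 = 1301 mol/min.
Fuel reacted = 0.816 × 403 → ξ = 328.8 mol/min.
Outlet (n = n₀ + ν ξ):
  H₂: 403 − 1(328.8) = 74.15
  O₂: 345.8 − 0.5(328.8) = 181.4
  N₂: 1301 (inert)
  H₂O: 0 + 1(328.8) = 328.8
Total out = 74.15 + 181.4 + 1301 + 328.8 = 1885 mol/min.

1890 mol/min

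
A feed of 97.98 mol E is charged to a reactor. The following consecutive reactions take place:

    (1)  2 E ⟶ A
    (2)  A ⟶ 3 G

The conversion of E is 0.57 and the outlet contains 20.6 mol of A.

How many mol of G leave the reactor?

Conversion of E: E consumed = 2ξ₁ = 0.57 × 97.98 → ξ₁ = 27.92 mol.
A balance: n_A = 0 + 1ξ₁ − 1ξ₂ = 20.6 → ξ₂ = (1·27.92 − 20.6)/1 = 7.324 mol.
Outlet amounts (n = n₀ + Σ ν·ξ):
  E: 97.98 − 2(27.92) = 42.13
  A: 0 + 1(27.92) − 1(7.324) = 20.6
  G: 0 + 3(7.324) = 21.97

22 mol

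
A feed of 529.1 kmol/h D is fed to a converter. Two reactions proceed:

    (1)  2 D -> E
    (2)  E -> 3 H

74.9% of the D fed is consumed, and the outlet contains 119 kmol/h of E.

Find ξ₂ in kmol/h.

Conversion of D: D consumed = 2ξ₁ = 0.749 × 529.1 → ξ₁ = 198.1 kmol/h.
E balance: n_E = 0 + 1ξ₁ − 1ξ₂ = 119 → ξ₂ = (1·198.1 − 119)/1 = 79.15 kmol/h.
Outlet amounts (n = n₀ + Σ ν·ξ):
  D: 529.1 − 2(198.1) = 132.8
  E: 0 + 1(198.1) − 1(79.15) = 119
  H: 0 + 3(79.15) = 237.4

ξ₂ = 79.1 kmol/h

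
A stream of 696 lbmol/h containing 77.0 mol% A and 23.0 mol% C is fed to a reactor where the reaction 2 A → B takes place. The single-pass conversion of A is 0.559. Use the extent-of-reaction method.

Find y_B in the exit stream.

0.274

A reacted = 0.559 × 535.9 = 299.6 lbmol/h; ν_A = −2, so ξ = 299.6/2 = 149.8 lbmol/h.
Outlet amounts (n = n₀ + ν ξ):
  A: 535.9 − 2(149.8) = 236.3
  B: 0 + 1(149.8) = 149.8
  C: 160.1 (inert)
Total out = 546.2 lbmol/h; y_B = 149.8 / 546.2 = 0.2742.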